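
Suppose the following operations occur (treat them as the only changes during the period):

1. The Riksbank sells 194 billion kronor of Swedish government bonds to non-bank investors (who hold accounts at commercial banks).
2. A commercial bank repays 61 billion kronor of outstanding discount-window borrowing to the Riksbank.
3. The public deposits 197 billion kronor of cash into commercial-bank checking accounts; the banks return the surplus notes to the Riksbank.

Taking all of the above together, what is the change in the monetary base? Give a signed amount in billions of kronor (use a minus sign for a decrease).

Asset sale (to non-banks) 194 billion kronor: Riksbank balance sheet contracts → −194B.
Discount-window repayment 61 billion kronor: Riksbank balance sheet contracts → −61B.
Currency deposit 197 billion kronor: just a shift between currency and reserves — both are base money → 0.
Net: −194 − 61 + 0 = -255 billion.

-255 billion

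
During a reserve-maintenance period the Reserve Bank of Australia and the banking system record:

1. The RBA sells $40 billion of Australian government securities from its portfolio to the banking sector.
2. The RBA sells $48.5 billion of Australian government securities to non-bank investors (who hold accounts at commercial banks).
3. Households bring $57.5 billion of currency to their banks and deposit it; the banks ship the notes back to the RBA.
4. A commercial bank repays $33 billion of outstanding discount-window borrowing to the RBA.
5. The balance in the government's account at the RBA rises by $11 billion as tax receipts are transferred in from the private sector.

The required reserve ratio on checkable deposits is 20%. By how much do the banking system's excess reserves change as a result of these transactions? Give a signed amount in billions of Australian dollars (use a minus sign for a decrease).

OMO sale (to banks) $40 billion: reserves −$40B, deposits 0.
Asset sale (to non-banks) $48.5 billion: reserves −$48.5B, deposits −$48.5B.
Currency deposit $57.5 billion: reserves +$57.5B, deposits +$57.5B.
Discount-window repayment $33 billion: reserves −$33B, deposits 0.
Government account inflow $11 billion: reserves −$11B, deposits −$11B.
Totals: Δreserves = −$75B, Δdeposits = −$2B.
Δrequired reserves = 20% × −$2B = −$0.4B.
Δexcess reserves = Δreserves − Δrequired = −$75B − (−$0.4B) = -$74.6 billion.

-$74.6 billion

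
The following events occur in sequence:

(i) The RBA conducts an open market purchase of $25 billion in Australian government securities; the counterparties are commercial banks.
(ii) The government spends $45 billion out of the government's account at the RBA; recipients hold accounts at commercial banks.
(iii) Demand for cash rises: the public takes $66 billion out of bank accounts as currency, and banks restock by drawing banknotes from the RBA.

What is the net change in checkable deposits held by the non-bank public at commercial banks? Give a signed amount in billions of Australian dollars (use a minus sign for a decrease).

-$21 billion

RBA balance sheet:
  Assets:      Securities +$25B
  Liabilities: Bank reserves +$4B, Currency in circulation +$66B, Government deposits −$45B
Commercial banking system:
  Assets:      Reserves at CB +$4B, Securities −$25B
  Liabilities: Checkable deposits −$21B
So the change in checkable deposits held by the non-bank public at commercial banks is -$21 billion.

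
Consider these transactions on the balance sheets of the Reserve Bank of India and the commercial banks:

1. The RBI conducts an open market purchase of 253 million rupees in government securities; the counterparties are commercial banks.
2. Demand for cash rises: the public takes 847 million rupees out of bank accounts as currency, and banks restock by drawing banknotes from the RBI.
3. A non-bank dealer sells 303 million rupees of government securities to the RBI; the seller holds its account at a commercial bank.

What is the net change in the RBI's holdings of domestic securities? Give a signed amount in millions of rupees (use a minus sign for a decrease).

RBI balance sheet:
  Assets:      Securities +556M
  Liabilities: Bank reserves −291M, Currency in circulation +847M
So the change in the RBI's holdings of domestic securities is +556 million.

+556 million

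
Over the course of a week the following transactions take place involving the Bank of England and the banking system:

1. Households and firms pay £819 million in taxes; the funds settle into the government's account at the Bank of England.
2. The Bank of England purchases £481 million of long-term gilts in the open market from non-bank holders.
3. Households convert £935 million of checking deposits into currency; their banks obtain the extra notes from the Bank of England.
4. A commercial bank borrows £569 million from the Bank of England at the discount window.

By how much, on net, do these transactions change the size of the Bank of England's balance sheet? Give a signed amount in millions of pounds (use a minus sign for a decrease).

+£1050 million

Government account inflow £819 million: only the composition of liabilities changes → 0.
Asset purchase (from non-banks) £481 million: a Bank of England asset is acquired → +£481M.
Currency withdrawal £935 million: only the composition of liabilities changes → 0.
Discount-window loan £569 million: a Bank of England asset is acquired → +£569M.
Net: 0 + 481 + 0 + 569 = +£1050 million.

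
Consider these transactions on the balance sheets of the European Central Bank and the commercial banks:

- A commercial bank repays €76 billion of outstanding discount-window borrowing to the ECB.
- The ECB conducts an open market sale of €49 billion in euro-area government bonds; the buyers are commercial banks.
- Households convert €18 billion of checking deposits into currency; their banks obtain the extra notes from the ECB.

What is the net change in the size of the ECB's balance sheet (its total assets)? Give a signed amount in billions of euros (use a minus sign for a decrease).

ECB balance sheet:
  Assets:      Securities −€49B, Loans to banks −€76B
  Liabilities: Bank reserves −€143B, Currency in circulation +€18B
Change in total ECB assets = -€125 billion.

-€125 billion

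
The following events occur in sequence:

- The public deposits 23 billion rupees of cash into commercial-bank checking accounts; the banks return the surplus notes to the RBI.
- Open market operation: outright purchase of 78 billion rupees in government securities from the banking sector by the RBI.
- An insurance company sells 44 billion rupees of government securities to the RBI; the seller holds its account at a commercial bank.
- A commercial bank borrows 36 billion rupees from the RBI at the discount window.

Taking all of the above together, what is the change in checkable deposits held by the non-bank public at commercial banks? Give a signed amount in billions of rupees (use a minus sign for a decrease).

RBI balance sheet:
  Assets:      Securities +122B, Loans to banks +36B
  Liabilities: Bank reserves +181B, Currency in circulation −23B
Commercial banking system:
  Assets:      Reserves at CB +181B, Securities −78B
  Liabilities: Checkable deposits +67B, Borrowings from CB +36B
So the change in checkable deposits held by the non-bank public at commercial banks is +67 billion.

+67 billion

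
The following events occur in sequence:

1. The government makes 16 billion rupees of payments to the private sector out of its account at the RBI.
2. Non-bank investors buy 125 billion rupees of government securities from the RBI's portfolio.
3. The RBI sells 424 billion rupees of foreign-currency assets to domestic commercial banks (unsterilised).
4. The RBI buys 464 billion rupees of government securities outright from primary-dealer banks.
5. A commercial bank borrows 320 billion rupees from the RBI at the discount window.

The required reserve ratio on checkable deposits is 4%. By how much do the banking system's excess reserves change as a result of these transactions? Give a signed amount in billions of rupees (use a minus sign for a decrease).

Government spending 16 billion rupees: reserves +16B, deposits +16B.
Asset sale (to non-banks) 125 billion rupees: reserves −125B, deposits −125B.
FX sale 424 billion rupees: reserves −424B, deposits 0.
OMO purchase (from banks) 464 billion rupees: reserves +464B, deposits 0.
Discount-window loan 320 billion rupees: reserves +320B, deposits 0.
Totals: Δreserves = +251B, Δdeposits = −109B.
Δrequired reserves = 4% × −109B = −4.36B.
Δexcess reserves = Δreserves − Δrequired = +251B − (−4.36B) = +255.36 billion.

+255.36 billion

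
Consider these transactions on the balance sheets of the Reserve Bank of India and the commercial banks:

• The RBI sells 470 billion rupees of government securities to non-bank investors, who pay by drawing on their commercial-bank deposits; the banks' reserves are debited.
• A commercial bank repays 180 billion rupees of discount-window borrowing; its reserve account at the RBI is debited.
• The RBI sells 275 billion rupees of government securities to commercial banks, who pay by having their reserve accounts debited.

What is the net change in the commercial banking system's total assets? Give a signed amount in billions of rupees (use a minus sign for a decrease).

RBI balance sheet:
  Assets:      Securities −745B, Loans to banks −180B
  Liabilities: Bank reserves −925B
Commercial banking system:
  Assets:      Reserves at CB −925B, Securities +275B
  Liabilities: Checkable deposits −470B, Borrowings from CB −180B
Change in total bank assets = -650 billion.

-650 billion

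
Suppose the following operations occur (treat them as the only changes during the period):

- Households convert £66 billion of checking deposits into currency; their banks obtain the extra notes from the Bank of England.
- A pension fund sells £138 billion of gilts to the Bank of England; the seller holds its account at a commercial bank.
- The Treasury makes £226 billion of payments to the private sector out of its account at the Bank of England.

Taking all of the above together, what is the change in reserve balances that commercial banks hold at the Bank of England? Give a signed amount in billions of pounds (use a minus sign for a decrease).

+£298 billion

Bank of England balance sheet:
  Assets:      Securities +£138B
  Liabilities: Bank reserves +£298B, Currency in circulation +£66B, Government deposits −£226B
So the change in reserve balances that commercial banks hold at the Bank of England is +£298 billion.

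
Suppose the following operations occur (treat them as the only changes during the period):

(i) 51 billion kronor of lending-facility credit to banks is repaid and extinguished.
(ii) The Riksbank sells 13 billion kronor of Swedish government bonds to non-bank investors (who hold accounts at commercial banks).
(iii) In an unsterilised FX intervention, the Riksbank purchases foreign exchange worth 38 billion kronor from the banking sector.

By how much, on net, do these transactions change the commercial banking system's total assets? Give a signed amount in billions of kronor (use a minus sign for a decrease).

Riksbank balance sheet:
  Assets:      Securities −13B, Loans to banks −51B, Foreign assets +38B
  Liabilities: Bank reserves −26B
Commercial banking system:
  Assets:      Reserves at CB −26B, Foreign assets −38B
  Liabilities: Checkable deposits −13B, Borrowings from CB −51B
Change in total bank assets = -64 billion.

-64 billion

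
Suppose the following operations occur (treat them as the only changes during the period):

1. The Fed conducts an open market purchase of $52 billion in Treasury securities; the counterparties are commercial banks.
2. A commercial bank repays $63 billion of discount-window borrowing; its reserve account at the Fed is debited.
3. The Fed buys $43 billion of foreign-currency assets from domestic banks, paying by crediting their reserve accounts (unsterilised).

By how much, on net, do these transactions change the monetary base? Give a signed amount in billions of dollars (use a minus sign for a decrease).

+$32 billion

OMO purchase (from banks) $52 billion: Fed balance sheet expands → +$52B.
Discount-window repayment $63 billion: Fed balance sheet contracts → −$63B.
FX purchase $43 billion: Fed balance sheet expands → +$43B.
Net: 52 − 63 + 43 = +$32 billion.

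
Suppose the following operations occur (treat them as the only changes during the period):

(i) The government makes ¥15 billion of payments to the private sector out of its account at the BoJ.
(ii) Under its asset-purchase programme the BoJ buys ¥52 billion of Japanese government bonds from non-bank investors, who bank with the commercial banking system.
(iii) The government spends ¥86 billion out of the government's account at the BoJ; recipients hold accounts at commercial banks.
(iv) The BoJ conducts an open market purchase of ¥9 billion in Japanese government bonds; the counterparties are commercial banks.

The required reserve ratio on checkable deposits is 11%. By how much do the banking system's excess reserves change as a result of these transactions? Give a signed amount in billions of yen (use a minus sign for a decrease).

+¥145.17 billion

Government spending ¥15 billion: reserves +¥15B, deposits +¥15B.
Asset purchase (from non-banks) ¥52 billion: reserves +¥52B, deposits +¥52B.
Government spending ¥86 billion: reserves +¥86B, deposits +¥86B.
OMO purchase (from banks) ¥9 billion: reserves +¥9B, deposits 0.
Totals: Δreserves = +¥162B, Δdeposits = +¥153B.
Δrequired reserves = 11% × +¥153B = +¥16.83B.
Δexcess reserves = Δreserves − Δrequired = +¥162B − (+¥16.83B) = +¥145.17 billion.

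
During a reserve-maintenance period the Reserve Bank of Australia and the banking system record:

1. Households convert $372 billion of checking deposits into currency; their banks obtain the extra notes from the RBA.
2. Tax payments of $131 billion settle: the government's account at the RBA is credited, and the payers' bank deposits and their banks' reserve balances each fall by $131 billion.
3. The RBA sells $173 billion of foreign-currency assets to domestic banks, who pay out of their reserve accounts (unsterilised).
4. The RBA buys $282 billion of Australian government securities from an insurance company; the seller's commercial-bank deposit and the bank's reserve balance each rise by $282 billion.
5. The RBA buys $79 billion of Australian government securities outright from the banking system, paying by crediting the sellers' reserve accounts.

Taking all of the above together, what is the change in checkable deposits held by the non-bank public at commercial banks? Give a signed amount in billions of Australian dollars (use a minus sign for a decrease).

Currency withdrawal $372 billion: non-bank counterparties' bank balances fall → −$372B.
Government account inflow $131 billion: non-bank counterparties' bank balances fall → −$131B.
FX sale $173 billion: the counterparty is a bank, so public deposits are unchanged → 0.
Asset purchase (from non-banks) $282 billion: non-bank counterparties' bank balances rise → +$282B.
OMO purchase (from banks) $79 billion: the counterparty is a bank, so public deposits are unchanged → 0.
Net: −372 − 131 + 0 + 282 + 0 = -$221 billion.

-$221 billion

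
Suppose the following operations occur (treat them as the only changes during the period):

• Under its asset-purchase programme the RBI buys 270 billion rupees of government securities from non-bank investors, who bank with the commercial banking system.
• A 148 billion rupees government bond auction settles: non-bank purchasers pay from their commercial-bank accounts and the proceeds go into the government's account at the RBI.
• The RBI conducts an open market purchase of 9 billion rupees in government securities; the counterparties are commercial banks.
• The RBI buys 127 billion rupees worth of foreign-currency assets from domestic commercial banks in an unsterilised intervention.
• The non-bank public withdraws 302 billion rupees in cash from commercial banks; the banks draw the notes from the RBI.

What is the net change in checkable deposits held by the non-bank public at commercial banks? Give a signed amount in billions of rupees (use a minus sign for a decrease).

-180 billion

RBI balance sheet:
  Assets:      Securities +279B, Foreign assets +127B
  Liabilities: Bank reserves −44B, Currency in circulation +302B, Government deposits +148B
Commercial banking system:
  Assets:      Reserves at CB −44B, Securities −9B, Foreign assets −127B
  Liabilities: Checkable deposits −180B
So the change in checkable deposits held by the non-bank public at commercial banks is -180 billion.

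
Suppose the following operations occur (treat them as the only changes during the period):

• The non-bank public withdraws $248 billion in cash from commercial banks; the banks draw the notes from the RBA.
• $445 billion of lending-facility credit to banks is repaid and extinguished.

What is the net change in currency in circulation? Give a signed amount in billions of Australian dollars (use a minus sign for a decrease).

Currency withdrawal $248 billion: notes leave the central bank → +$248B.
Discount-window repayment $445 billion: no currency enters or leaves circulation → 0.
Net: 248 + 0 = +$248 billion.

+$248 billion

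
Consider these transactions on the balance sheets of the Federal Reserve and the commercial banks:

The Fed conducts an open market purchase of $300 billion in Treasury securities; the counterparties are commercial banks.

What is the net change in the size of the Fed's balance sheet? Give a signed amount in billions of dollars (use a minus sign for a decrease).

+$300 billion

Fed balance sheet:
  Assets:      Securities +$300B
  Liabilities: Bank reserves +$300B
Commercial banking system:
  Assets:      Reserves at CB +$300B, Securities −$300B
  Liabilities: no change
Change in total Fed assets = +$300 billion.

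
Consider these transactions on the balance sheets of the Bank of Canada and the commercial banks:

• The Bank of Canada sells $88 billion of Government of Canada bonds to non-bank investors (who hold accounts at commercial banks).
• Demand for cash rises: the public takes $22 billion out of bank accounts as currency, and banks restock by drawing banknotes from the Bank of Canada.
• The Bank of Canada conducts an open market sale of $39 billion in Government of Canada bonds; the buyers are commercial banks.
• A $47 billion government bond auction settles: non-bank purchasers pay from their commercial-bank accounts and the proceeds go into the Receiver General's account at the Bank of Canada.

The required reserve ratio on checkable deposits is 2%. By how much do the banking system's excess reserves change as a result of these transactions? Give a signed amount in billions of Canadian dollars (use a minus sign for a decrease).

-$192.86 billion

Asset sale (to non-banks) $88 billion: reserves −$88B, deposits −$88B.
Currency withdrawal $22 billion: reserves −$22B, deposits −$22B.
OMO sale (to banks) $39 billion: reserves −$39B, deposits 0.
Government account inflow $47 billion: reserves −$47B, deposits −$47B.
Totals: Δreserves = −$196B, Δdeposits = −$157B.
Δrequired reserves = 2% × −$157B = −$3.14B.
Δexcess reserves = Δreserves − Δrequired = −$196B − (−$3.14B) = -$192.86 billion.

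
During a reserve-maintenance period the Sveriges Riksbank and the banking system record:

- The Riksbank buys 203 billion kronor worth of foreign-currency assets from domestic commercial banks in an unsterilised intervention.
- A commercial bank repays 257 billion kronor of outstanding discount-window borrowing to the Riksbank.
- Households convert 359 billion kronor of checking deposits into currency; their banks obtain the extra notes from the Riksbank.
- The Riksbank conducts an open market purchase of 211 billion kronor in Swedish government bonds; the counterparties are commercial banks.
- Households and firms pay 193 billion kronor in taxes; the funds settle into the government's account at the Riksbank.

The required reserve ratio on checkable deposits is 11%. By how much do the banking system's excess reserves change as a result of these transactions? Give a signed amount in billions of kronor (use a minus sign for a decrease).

-334.28 billion

FX purchase 203 billion kronor: reserves +203B, deposits 0.
Discount-window repayment 257 billion kronor: reserves −257B, deposits 0.
Currency withdrawal 359 billion kronor: reserves −359B, deposits −359B.
OMO purchase (from banks) 211 billion kronor: reserves +211B, deposits 0.
Government account inflow 193 billion kronor: reserves −193B, deposits −193B.
Totals: Δreserves = −395B, Δdeposits = −552B.
Δrequired reserves = 11% × −552B = −60.72B.
Δexcess reserves = Δreserves − Δrequired = −395B − (−60.72B) = -334.28 billion.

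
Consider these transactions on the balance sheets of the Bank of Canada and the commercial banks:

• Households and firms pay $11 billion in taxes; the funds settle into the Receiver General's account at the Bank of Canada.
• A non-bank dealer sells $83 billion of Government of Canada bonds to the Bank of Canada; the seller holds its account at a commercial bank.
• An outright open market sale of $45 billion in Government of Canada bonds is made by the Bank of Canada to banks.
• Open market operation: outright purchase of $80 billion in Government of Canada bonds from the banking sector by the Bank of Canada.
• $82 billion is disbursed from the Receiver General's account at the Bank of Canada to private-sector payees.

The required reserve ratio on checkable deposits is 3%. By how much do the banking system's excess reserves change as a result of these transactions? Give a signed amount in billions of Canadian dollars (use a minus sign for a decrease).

+$184.38 billion

Government account inflow $11 billion: reserves −$11B, deposits −$11B.
Asset purchase (from non-banks) $83 billion: reserves +$83B, deposits +$83B.
OMO sale (to banks) $45 billion: reserves −$45B, deposits 0.
OMO purchase (from banks) $80 billion: reserves +$80B, deposits 0.
Government spending $82 billion: reserves +$82B, deposits +$82B.
Totals: Δreserves = +$189B, Δdeposits = +$154B.
Δrequired reserves = 3% × +$154B = +$4.62B.
Δexcess reserves = Δreserves − Δrequired = +$189B − (+$4.62B) = +$184.38 billion.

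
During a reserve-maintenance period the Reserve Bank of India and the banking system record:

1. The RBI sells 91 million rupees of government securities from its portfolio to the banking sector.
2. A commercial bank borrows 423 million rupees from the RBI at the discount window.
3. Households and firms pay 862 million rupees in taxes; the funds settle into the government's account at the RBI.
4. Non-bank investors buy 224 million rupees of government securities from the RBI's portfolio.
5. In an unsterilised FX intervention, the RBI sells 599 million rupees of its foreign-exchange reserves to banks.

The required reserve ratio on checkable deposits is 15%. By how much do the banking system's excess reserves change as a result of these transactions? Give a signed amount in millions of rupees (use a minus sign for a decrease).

-1190.1 million

OMO sale (to banks) 91 million rupees: reserves −91M, deposits 0.
Discount-window loan 423 million rupees: reserves +423M, deposits 0.
Government account inflow 862 million rupees: reserves −862M, deposits −862M.
Asset sale (to non-banks) 224 million rupees: reserves −224M, deposits −224M.
FX sale 599 million rupees: reserves −599M, deposits 0.
Totals: Δreserves = −1353M, Δdeposits = −1086M.
Δrequired reserves = 15% × −1086M = −162.9M.
Δexcess reserves = Δreserves − Δrequired = −1353M − (−162.9M) = -1190.1 million.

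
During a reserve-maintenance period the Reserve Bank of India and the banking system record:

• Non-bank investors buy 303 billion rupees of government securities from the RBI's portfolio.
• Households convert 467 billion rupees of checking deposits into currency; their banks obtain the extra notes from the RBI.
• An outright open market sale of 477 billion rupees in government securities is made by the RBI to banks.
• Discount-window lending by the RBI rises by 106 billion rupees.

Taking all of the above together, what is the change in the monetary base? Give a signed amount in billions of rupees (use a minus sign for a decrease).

-674 billion

RBI balance sheet:
  Assets:      Securities −780B, Loans to banks +106B
  Liabilities: Bank reserves −1141B, Currency in circulation +467B
Commercial banking system:
  Assets:      Reserves at CB −1141B, Securities +477B
  Liabilities: Checkable deposits −770B, Borrowings from CB +106B
Monetary base = currency + reserves: +467B + (−1141B) = -674 billion.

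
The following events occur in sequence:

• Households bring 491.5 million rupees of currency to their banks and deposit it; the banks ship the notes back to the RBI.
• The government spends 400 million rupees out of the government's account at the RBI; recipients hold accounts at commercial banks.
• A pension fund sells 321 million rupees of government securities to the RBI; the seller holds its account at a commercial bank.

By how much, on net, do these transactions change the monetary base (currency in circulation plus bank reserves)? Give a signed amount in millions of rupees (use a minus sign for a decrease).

Currency deposit 491.5 million rupees: just a shift between currency and reserves — both are base money → 0.
Government spending 400 million rupees: a non-base liability converts back to reserves → +400M.
Asset purchase (from non-banks) 321 million rupees: RBI balance sheet expands → +321M.
Net: 0 + 400 + 321 = +721 million.

+721 million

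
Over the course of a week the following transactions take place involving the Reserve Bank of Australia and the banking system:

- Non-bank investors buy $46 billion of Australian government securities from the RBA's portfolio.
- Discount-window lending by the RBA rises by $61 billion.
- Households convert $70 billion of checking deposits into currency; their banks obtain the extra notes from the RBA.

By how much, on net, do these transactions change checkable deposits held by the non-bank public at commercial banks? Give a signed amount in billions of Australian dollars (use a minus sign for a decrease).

RBA balance sheet:
  Assets:      Securities −$46B, Loans to banks +$61B
  Liabilities: Bank reserves −$55B, Currency in circulation +$70B
Commercial banking system:
  Assets:      Reserves at CB −$55B
  Liabilities: Checkable deposits −$116B, Borrowings from CB +$61B
So the change in checkable deposits held by the non-bank public at commercial banks is -$116 billion.

-$116 billion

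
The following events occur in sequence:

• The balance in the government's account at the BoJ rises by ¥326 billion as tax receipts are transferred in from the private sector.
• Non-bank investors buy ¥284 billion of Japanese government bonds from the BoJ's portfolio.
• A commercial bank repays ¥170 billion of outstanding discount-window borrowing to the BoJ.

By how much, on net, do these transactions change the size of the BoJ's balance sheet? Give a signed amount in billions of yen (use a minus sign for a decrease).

BoJ balance sheet:
  Assets:      Securities −¥284B, Loans to banks −¥170B
  Liabilities: Bank reserves −¥780B, Government deposits +¥326B
Change in total BoJ assets = -¥454 billion.

-¥454 billion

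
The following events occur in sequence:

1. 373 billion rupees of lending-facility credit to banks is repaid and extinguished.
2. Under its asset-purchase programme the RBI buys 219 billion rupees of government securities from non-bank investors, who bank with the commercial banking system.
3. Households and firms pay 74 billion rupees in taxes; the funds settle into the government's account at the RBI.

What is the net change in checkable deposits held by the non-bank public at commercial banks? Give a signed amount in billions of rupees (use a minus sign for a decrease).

+145 billion

Discount-window repayment 373 billion rupees: the counterparty is a bank, so public deposits are unchanged → 0.
Asset purchase (from non-banks) 219 billion rupees: non-bank counterparties' bank balances rise → +219B.
Government account inflow 74 billion rupees: non-bank counterparties' bank balances fall → −74B.
Net: 0 + 219 − 74 = +145 billion.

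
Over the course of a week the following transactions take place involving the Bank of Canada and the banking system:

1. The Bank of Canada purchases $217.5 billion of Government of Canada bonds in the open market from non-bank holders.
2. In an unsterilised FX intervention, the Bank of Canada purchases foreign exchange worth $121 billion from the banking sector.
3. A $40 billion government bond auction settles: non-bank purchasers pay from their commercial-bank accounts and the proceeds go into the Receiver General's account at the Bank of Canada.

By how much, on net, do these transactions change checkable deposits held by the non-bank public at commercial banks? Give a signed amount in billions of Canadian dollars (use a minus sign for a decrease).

+$177.5 billion

Bank of Canada balance sheet:
  Assets:      Securities +$217.5B, Foreign assets +$121B
  Liabilities: Bank reserves +$298.5B, Government deposits +$40B
Commercial banking system:
  Assets:      Reserves at CB +$298.5B, Foreign assets −$121B
  Liabilities: Checkable deposits +$177.5B
So the change in checkable deposits held by the non-bank public at commercial banks is +$177.5 billion.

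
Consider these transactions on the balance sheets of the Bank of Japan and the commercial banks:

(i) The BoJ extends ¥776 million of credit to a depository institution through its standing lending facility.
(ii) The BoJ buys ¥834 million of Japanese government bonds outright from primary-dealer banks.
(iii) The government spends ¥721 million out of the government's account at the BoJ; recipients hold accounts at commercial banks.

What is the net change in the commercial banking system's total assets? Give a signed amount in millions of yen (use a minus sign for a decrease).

Discount-window loan ¥776 million: bank balance sheets expand → +¥776M.
OMO purchase (from banks) ¥834 million: just an asset swap on bank balance sheets → 0.
Government spending ¥721 million: bank balance sheets expand → +¥721M.
Net: 776 + 0 + 721 = +¥1497 million.

+¥1497 million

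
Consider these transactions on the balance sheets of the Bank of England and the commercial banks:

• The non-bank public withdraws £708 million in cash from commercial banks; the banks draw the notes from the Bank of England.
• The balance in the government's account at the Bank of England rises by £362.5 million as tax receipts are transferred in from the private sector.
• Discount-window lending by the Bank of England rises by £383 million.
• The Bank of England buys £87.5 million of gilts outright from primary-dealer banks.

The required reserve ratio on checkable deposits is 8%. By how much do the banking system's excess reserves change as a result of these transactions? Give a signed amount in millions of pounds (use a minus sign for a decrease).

-£514.36 million

Currency withdrawal £708 million: reserves −£708M, deposits −£708M.
Government account inflow £362.5 million: reserves −£362.5M, deposits −£362.5M.
Discount-window loan £383 million: reserves +£383M, deposits 0.
OMO purchase (from banks) £87.5 million: reserves +£87.5M, deposits 0.
Totals: Δreserves = −£600M, Δdeposits = −£1070.5M.
Δrequired reserves = 8% × −£1070.5M = −£85.64M.
Δexcess reserves = Δreserves − Δrequired = −£600M − (−£85.64M) = -£514.36 million.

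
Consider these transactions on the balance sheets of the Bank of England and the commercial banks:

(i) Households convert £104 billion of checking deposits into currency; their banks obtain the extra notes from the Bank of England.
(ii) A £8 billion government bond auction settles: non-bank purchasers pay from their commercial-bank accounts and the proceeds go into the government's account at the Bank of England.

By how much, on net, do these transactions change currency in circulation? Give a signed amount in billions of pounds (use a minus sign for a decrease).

+£104 billion

Bank of England balance sheet:
  Assets:      no change
  Liabilities: Bank reserves −£112B, Currency in circulation +£104B, Government deposits +£8B
Commercial banking system:
  Assets:      Reserves at CB −£112B
  Liabilities: Checkable deposits −£112B
So the change in currency in circulation is +£104 billion.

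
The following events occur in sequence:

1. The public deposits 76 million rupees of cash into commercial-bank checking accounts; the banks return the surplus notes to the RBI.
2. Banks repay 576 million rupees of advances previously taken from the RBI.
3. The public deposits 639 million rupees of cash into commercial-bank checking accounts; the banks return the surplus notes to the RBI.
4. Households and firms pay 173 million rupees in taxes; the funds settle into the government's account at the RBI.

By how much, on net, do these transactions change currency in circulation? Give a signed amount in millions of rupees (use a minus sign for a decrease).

Currency deposit 76 million rupees: notes return to the central bank → −76M.
Discount-window repayment 576 million rupees: no currency enters or leaves circulation → 0.
Currency deposit 639 million rupees: notes return to the central bank → −639M.
Government account inflow 173 million rupees: no currency enters or leaves circulation → 0.
Net: −76 + 0 − 639 + 0 = -715 million.

-715 million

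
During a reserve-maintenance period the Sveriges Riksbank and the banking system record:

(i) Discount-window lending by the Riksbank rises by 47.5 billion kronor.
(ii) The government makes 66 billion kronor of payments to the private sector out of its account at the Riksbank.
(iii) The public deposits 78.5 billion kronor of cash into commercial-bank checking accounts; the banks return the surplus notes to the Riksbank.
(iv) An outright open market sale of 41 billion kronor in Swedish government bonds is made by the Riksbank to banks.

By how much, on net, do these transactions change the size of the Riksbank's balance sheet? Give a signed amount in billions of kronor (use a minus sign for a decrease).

+6.5 billion

Discount-window loan 47.5 billion kronor: a Riksbank asset is acquired → +47.5B.
Government spending 66 billion kronor: only the composition of liabilities changes → 0.
Currency deposit 78.5 billion kronor: only the composition of liabilities changes → 0.
OMO sale (to banks) 41 billion kronor: a Riksbank asset is shed → −41B.
Net: 47.5 + 0 + 0 − 41 = +6.5 billion.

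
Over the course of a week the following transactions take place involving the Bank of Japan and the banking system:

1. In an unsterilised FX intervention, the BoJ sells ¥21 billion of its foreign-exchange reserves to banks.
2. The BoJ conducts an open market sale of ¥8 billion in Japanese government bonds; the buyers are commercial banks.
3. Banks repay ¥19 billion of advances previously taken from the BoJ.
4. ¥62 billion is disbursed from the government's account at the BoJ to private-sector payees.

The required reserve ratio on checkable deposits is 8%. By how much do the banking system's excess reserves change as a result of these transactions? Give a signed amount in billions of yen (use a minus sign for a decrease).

FX sale ¥21 billion: reserves −¥21B, deposits 0.
OMO sale (to banks) ¥8 billion: reserves −¥8B, deposits 0.
Discount-window repayment ¥19 billion: reserves −¥19B, deposits 0.
Government spending ¥62 billion: reserves +¥62B, deposits +¥62B.
Totals: Δreserves = +¥14B, Δdeposits = +¥62B.
Δrequired reserves = 8% × +¥62B = +¥4.96B.
Δexcess reserves = Δreserves − Δrequired = +¥14B − (+¥4.96B) = +¥9.04 billion.

+¥9.04 billion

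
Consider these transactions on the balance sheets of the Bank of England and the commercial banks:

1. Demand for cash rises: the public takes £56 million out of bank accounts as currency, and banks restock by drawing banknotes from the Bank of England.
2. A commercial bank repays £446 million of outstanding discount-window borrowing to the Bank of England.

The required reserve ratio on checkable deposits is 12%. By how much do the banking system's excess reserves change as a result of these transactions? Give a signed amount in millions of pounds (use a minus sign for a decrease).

-£495.28 million

Currency withdrawal £56 million: reserves −£56M, deposits −£56M.
Discount-window repayment £446 million: reserves −£446M, deposits 0.
Totals: Δreserves = −£502M, Δdeposits = −£56M.
Δrequired reserves = 12% × −£56M = −£6.72M.
Δexcess reserves = Δreserves − Δrequired = −£502M − (−£6.72M) = -£495.28 million.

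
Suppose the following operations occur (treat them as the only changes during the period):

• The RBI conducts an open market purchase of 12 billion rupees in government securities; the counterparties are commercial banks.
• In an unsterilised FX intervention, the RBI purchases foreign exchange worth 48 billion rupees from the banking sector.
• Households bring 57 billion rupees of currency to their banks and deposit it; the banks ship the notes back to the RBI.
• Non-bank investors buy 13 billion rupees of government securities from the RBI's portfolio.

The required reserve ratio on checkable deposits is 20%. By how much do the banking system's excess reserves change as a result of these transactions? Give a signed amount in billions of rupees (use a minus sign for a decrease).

+95.2 billion

OMO purchase (from banks) 12 billion rupees: reserves +12B, deposits 0.
FX purchase 48 billion rupees: reserves +48B, deposits 0.
Currency deposit 57 billion rupees: reserves +57B, deposits +57B.
Asset sale (to non-banks) 13 billion rupees: reserves −13B, deposits −13B.
Totals: Δreserves = +104B, Δdeposits = +44B.
Δrequired reserves = 20% × +44B = +8.8B.
Δexcess reserves = Δreserves − Δrequired = +104B − (+8.8B) = +95.2 billion.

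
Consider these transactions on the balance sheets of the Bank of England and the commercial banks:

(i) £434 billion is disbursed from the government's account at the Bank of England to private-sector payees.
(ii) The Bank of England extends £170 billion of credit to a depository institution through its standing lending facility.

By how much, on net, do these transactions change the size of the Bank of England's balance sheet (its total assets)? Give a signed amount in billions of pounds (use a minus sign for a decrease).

+£170 billion

Bank of England balance sheet:
  Assets:      Loans to banks +£170B
  Liabilities: Bank reserves +£604B, Government deposits −£434B
Change in total Bank of England assets = +£170 billion.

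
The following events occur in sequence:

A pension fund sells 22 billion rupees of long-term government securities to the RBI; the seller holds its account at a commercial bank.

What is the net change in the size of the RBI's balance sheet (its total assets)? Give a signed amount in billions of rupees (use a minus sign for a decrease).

RBI balance sheet:
  Assets:      Securities +22B
  Liabilities: Bank reserves +22B
Change in total RBI assets = +22 billion.

+22 billion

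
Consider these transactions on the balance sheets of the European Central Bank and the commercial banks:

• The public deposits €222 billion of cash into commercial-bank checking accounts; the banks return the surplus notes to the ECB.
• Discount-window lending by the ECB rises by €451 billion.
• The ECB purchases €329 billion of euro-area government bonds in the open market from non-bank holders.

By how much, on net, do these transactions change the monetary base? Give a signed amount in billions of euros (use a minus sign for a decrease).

+€780 billion

ECB balance sheet:
  Assets:      Securities +€329B, Loans to banks +€451B
  Liabilities: Bank reserves +€1002B, Currency in circulation −€222B
Monetary base = currency + reserves: −€222B + (+€1002B) = +€780 billion.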